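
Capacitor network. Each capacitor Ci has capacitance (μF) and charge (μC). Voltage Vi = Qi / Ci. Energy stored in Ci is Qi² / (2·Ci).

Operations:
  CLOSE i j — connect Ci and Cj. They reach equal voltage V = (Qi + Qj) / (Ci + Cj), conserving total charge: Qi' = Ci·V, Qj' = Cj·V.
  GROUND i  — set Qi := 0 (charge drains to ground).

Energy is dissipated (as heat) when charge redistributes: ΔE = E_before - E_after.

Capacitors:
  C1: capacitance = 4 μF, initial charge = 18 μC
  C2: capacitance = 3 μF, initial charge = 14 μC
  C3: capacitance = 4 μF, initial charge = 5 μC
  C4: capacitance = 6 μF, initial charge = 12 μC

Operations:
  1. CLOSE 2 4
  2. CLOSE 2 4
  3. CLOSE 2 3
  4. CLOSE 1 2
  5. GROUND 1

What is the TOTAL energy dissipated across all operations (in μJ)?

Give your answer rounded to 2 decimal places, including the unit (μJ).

Answer: 38.21 μJ

Derivation:
Initial: C1(4μF, Q=18μC, V=4.50V), C2(3μF, Q=14μC, V=4.67V), C3(4μF, Q=5μC, V=1.25V), C4(6μF, Q=12μC, V=2.00V)
Op 1: CLOSE 2-4: Q_total=26.00, C_total=9.00, V=2.89; Q2=8.67, Q4=17.33; dissipated=7.111
Op 2: CLOSE 2-4: Q_total=26.00, C_total=9.00, V=2.89; Q2=8.67, Q4=17.33; dissipated=0.000
Op 3: CLOSE 2-3: Q_total=13.67, C_total=7.00, V=1.95; Q2=5.86, Q3=7.81; dissipated=2.302
Op 4: CLOSE 1-2: Q_total=23.86, C_total=7.00, V=3.41; Q1=13.63, Q2=10.22; dissipated=5.563
Op 5: GROUND 1: Q1=0; energy lost=23.231
Total dissipated: 38.208 μJ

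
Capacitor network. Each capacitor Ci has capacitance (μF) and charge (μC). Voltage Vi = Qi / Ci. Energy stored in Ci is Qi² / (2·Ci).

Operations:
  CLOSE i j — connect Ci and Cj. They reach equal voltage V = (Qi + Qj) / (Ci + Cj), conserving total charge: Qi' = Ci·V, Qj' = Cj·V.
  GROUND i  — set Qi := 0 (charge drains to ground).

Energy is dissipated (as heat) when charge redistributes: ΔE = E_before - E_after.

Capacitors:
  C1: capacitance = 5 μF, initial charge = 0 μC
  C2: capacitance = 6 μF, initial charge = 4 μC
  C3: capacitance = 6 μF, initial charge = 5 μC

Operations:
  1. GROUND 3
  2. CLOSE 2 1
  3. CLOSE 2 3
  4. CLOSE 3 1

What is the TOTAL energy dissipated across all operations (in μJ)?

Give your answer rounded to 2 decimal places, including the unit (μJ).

Initial: C1(5μF, Q=0μC, V=0.00V), C2(6μF, Q=4μC, V=0.67V), C3(6μF, Q=5μC, V=0.83V)
Op 1: GROUND 3: Q3=0; energy lost=2.083
Op 2: CLOSE 2-1: Q_total=4.00, C_total=11.00, V=0.36; Q2=2.18, Q1=1.82; dissipated=0.606
Op 3: CLOSE 2-3: Q_total=2.18, C_total=12.00, V=0.18; Q2=1.09, Q3=1.09; dissipated=0.198
Op 4: CLOSE 3-1: Q_total=2.91, C_total=11.00, V=0.26; Q3=1.59, Q1=1.32; dissipated=0.045
Total dissipated: 2.933 μJ

Answer: 2.93 μJ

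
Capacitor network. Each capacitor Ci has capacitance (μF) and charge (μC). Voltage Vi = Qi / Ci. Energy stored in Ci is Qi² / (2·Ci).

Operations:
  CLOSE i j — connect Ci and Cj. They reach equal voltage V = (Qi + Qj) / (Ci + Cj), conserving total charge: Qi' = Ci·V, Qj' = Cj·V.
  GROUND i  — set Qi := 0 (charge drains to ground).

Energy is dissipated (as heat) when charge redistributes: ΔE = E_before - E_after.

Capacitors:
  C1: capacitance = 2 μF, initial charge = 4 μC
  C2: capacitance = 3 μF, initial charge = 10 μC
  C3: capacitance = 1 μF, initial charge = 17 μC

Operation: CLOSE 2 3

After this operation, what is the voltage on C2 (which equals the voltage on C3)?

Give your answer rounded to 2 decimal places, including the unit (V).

Answer: 6.75 V

Derivation:
Initial: C1(2μF, Q=4μC, V=2.00V), C2(3μF, Q=10μC, V=3.33V), C3(1μF, Q=17μC, V=17.00V)
Op 1: CLOSE 2-3: Q_total=27.00, C_total=4.00, V=6.75; Q2=20.25, Q3=6.75; dissipated=70.042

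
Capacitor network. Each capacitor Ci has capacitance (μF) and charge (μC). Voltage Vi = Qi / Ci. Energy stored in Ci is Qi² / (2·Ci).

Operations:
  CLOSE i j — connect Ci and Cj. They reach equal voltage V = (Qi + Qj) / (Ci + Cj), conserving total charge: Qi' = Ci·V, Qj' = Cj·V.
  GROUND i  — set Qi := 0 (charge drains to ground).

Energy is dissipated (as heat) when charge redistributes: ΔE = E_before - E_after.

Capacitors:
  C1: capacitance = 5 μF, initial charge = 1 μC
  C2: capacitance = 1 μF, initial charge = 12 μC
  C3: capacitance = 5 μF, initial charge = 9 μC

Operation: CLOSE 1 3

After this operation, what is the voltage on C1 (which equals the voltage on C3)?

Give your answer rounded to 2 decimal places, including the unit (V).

Answer: 1.00 V

Derivation:
Initial: C1(5μF, Q=1μC, V=0.20V), C2(1μF, Q=12μC, V=12.00V), C3(5μF, Q=9μC, V=1.80V)
Op 1: CLOSE 1-3: Q_total=10.00, C_total=10.00, V=1.00; Q1=5.00, Q3=5.00; dissipated=3.200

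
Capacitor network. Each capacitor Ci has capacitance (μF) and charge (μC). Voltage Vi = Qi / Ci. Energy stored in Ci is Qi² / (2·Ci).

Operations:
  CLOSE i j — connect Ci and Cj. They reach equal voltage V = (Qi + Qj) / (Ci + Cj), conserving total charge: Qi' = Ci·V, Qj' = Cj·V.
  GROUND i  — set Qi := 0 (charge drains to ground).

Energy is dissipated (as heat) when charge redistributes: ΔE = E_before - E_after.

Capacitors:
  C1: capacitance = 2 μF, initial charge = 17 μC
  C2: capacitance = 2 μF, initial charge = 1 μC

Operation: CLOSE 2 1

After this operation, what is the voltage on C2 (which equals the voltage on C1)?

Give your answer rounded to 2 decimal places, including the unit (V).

Initial: C1(2μF, Q=17μC, V=8.50V), C2(2μF, Q=1μC, V=0.50V)
Op 1: CLOSE 2-1: Q_total=18.00, C_total=4.00, V=4.50; Q2=9.00, Q1=9.00; dissipated=32.000

Answer: 4.50 V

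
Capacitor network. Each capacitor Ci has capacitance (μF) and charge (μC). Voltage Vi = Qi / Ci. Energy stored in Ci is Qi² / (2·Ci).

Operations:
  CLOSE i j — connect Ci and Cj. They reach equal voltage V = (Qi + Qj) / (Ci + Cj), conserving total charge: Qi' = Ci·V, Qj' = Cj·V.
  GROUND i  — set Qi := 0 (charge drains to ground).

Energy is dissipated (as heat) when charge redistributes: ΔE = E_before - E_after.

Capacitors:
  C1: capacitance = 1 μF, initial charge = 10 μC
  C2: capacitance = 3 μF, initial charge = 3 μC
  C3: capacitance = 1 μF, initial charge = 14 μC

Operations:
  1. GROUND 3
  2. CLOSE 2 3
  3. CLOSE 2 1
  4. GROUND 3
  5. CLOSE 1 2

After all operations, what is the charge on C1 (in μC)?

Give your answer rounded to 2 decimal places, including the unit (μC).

Initial: C1(1μF, Q=10μC, V=10.00V), C2(3μF, Q=3μC, V=1.00V), C3(1μF, Q=14μC, V=14.00V)
Op 1: GROUND 3: Q3=0; energy lost=98.000
Op 2: CLOSE 2-3: Q_total=3.00, C_total=4.00, V=0.75; Q2=2.25, Q3=0.75; dissipated=0.375
Op 3: CLOSE 2-1: Q_total=12.25, C_total=4.00, V=3.06; Q2=9.19, Q1=3.06; dissipated=32.086
Op 4: GROUND 3: Q3=0; energy lost=0.281
Op 5: CLOSE 1-2: Q_total=12.25, C_total=4.00, V=3.06; Q1=3.06, Q2=9.19; dissipated=0.000
Final charges: Q1=3.06, Q2=9.19, Q3=0.00

Answer: 3.06 μC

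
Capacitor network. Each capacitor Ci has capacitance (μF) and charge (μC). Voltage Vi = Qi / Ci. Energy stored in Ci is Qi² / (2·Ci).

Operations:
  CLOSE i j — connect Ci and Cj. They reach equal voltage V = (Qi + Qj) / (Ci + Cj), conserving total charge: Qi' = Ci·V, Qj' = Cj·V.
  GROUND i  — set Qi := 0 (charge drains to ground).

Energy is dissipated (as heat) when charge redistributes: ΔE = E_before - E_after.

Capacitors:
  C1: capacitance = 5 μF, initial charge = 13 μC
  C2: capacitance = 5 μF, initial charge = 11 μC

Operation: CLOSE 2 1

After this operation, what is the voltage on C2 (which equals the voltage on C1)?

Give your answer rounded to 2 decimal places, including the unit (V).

Initial: C1(5μF, Q=13μC, V=2.60V), C2(5μF, Q=11μC, V=2.20V)
Op 1: CLOSE 2-1: Q_total=24.00, C_total=10.00, V=2.40; Q2=12.00, Q1=12.00; dissipated=0.200

Answer: 2.40 V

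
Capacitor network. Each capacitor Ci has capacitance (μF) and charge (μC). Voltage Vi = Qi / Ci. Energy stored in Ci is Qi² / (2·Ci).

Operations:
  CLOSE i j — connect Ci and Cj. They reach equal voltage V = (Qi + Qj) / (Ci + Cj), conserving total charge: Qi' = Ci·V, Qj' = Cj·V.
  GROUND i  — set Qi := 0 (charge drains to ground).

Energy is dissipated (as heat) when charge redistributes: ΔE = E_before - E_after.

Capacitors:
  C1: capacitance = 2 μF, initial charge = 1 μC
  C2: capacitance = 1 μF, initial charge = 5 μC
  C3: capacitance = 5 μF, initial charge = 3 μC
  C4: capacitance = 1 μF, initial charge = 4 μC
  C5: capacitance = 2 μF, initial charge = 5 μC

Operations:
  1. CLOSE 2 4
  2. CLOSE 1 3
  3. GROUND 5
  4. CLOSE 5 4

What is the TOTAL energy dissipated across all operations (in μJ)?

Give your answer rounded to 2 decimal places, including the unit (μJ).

Initial: C1(2μF, Q=1μC, V=0.50V), C2(1μF, Q=5μC, V=5.00V), C3(5μF, Q=3μC, V=0.60V), C4(1μF, Q=4μC, V=4.00V), C5(2μF, Q=5μC, V=2.50V)
Op 1: CLOSE 2-4: Q_total=9.00, C_total=2.00, V=4.50; Q2=4.50, Q4=4.50; dissipated=0.250
Op 2: CLOSE 1-3: Q_total=4.00, C_total=7.00, V=0.57; Q1=1.14, Q3=2.86; dissipated=0.007
Op 3: GROUND 5: Q5=0; energy lost=6.250
Op 4: CLOSE 5-4: Q_total=4.50, C_total=3.00, V=1.50; Q5=3.00, Q4=1.50; dissipated=6.750
Total dissipated: 13.257 μJ

Answer: 13.26 μJ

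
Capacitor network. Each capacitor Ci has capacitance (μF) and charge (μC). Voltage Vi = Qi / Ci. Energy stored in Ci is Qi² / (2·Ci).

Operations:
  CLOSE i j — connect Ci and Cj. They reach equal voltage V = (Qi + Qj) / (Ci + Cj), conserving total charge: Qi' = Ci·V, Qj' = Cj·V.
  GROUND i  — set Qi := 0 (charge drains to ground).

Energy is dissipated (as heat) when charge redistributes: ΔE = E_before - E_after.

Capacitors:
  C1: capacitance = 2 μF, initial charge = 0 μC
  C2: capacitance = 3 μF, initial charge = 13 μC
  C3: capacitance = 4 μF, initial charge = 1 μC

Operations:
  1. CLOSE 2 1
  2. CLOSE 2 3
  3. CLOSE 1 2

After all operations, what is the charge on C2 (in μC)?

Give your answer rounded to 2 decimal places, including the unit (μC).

Answer: 5.38 μC

Derivation:
Initial: C1(2μF, Q=0μC, V=0.00V), C2(3μF, Q=13μC, V=4.33V), C3(4μF, Q=1μC, V=0.25V)
Op 1: CLOSE 2-1: Q_total=13.00, C_total=5.00, V=2.60; Q2=7.80, Q1=5.20; dissipated=11.267
Op 2: CLOSE 2-3: Q_total=8.80, C_total=7.00, V=1.26; Q2=3.77, Q3=5.03; dissipated=4.734
Op 3: CLOSE 1-2: Q_total=8.97, C_total=5.00, V=1.79; Q1=3.59, Q2=5.38; dissipated=1.082
Final charges: Q1=3.59, Q2=5.38, Q3=5.03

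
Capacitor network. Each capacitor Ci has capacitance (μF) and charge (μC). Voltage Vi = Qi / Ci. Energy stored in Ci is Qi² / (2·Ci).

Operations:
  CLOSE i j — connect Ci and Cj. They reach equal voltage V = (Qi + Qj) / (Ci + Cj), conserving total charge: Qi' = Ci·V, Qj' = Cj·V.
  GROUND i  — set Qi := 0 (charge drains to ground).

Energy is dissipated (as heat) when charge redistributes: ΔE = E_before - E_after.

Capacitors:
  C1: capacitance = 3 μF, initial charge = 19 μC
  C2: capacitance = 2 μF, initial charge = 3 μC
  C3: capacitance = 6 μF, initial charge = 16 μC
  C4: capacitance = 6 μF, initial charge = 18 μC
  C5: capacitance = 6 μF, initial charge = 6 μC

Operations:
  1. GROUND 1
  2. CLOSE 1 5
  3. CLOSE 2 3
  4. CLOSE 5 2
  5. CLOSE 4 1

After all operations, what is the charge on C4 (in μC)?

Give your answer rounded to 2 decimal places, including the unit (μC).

Initial: C1(3μF, Q=19μC, V=6.33V), C2(2μF, Q=3μC, V=1.50V), C3(6μF, Q=16μC, V=2.67V), C4(6μF, Q=18μC, V=3.00V), C5(6μF, Q=6μC, V=1.00V)
Op 1: GROUND 1: Q1=0; energy lost=60.167
Op 2: CLOSE 1-5: Q_total=6.00, C_total=9.00, V=0.67; Q1=2.00, Q5=4.00; dissipated=1.000
Op 3: CLOSE 2-3: Q_total=19.00, C_total=8.00, V=2.38; Q2=4.75, Q3=14.25; dissipated=1.021
Op 4: CLOSE 5-2: Q_total=8.75, C_total=8.00, V=1.09; Q5=6.56, Q2=2.19; dissipated=2.189
Op 5: CLOSE 4-1: Q_total=20.00, C_total=9.00, V=2.22; Q4=13.33, Q1=6.67; dissipated=5.444
Final charges: Q1=6.67, Q2=2.19, Q3=14.25, Q4=13.33, Q5=6.56

Answer: 13.33 μC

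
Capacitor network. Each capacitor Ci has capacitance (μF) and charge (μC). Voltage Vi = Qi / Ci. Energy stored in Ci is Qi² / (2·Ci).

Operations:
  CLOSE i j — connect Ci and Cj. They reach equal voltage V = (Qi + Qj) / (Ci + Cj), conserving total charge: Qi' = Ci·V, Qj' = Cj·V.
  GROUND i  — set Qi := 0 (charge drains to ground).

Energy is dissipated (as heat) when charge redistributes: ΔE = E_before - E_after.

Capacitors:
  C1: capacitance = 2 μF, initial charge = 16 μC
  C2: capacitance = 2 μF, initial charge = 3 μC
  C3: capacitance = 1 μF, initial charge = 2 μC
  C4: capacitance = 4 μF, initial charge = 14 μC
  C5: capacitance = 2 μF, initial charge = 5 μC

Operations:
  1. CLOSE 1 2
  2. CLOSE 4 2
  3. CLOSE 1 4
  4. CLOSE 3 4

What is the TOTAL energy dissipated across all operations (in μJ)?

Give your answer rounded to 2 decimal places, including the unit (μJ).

Initial: C1(2μF, Q=16μC, V=8.00V), C2(2μF, Q=3μC, V=1.50V), C3(1μF, Q=2μC, V=2.00V), C4(4μF, Q=14μC, V=3.50V), C5(2μF, Q=5μC, V=2.50V)
Op 1: CLOSE 1-2: Q_total=19.00, C_total=4.00, V=4.75; Q1=9.50, Q2=9.50; dissipated=21.125
Op 2: CLOSE 4-2: Q_total=23.50, C_total=6.00, V=3.92; Q4=15.67, Q2=7.83; dissipated=1.042
Op 3: CLOSE 1-4: Q_total=25.17, C_total=6.00, V=4.19; Q1=8.39, Q4=16.78; dissipated=0.463
Op 4: CLOSE 3-4: Q_total=18.78, C_total=5.00, V=3.76; Q3=3.76, Q4=15.02; dissipated=1.926
Total dissipated: 24.556 μJ

Answer: 24.56 μJ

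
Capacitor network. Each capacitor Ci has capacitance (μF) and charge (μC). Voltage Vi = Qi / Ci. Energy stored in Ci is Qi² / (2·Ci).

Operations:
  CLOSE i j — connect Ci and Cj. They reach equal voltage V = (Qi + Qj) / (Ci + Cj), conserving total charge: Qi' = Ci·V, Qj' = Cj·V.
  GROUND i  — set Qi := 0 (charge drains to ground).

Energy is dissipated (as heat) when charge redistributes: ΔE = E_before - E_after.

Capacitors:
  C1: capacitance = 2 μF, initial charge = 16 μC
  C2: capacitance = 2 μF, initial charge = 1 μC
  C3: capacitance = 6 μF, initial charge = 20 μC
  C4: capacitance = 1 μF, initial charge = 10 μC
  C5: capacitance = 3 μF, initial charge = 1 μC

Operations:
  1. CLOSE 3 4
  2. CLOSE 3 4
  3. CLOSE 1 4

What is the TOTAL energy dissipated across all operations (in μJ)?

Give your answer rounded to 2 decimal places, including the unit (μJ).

Initial: C1(2μF, Q=16μC, V=8.00V), C2(2μF, Q=1μC, V=0.50V), C3(6μF, Q=20μC, V=3.33V), C4(1μF, Q=10μC, V=10.00V), C5(3μF, Q=1μC, V=0.33V)
Op 1: CLOSE 3-4: Q_total=30.00, C_total=7.00, V=4.29; Q3=25.71, Q4=4.29; dissipated=19.048
Op 2: CLOSE 3-4: Q_total=30.00, C_total=7.00, V=4.29; Q3=25.71, Q4=4.29; dissipated=0.000
Op 3: CLOSE 1-4: Q_total=20.29, C_total=3.00, V=6.76; Q1=13.52, Q4=6.76; dissipated=4.599
Total dissipated: 23.646 μJ

Answer: 23.65 μJ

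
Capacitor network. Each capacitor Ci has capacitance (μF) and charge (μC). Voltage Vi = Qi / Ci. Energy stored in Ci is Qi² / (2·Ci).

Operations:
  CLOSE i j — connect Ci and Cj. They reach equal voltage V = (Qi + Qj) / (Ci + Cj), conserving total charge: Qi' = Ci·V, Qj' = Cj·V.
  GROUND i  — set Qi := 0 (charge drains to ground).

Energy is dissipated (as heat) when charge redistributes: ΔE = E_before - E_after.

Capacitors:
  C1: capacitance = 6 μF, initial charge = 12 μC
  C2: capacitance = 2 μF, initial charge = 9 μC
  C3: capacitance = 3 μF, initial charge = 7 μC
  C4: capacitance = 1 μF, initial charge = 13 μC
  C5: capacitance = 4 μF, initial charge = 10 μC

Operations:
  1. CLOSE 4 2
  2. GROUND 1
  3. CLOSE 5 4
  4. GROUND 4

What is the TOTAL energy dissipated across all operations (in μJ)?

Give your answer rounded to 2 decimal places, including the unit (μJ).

Answer: 51.44 μJ

Derivation:
Initial: C1(6μF, Q=12μC, V=2.00V), C2(2μF, Q=9μC, V=4.50V), C3(3μF, Q=7μC, V=2.33V), C4(1μF, Q=13μC, V=13.00V), C5(4μF, Q=10μC, V=2.50V)
Op 1: CLOSE 4-2: Q_total=22.00, C_total=3.00, V=7.33; Q4=7.33, Q2=14.67; dissipated=24.083
Op 2: GROUND 1: Q1=0; energy lost=12.000
Op 3: CLOSE 5-4: Q_total=17.33, C_total=5.00, V=3.47; Q5=13.87, Q4=3.47; dissipated=9.344
Op 4: GROUND 4: Q4=0; energy lost=6.009
Total dissipated: 51.437 μJ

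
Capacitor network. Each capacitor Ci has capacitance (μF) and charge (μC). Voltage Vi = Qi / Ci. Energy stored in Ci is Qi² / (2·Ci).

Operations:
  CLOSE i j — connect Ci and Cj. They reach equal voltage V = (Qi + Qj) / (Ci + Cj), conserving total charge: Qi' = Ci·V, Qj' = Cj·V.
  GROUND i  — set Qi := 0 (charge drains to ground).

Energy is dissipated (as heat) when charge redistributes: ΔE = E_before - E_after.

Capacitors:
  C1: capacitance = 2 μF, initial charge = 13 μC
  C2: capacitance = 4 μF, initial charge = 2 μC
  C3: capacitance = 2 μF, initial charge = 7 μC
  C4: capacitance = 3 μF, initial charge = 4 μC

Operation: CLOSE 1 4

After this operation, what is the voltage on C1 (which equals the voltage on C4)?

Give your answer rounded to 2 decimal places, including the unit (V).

Initial: C1(2μF, Q=13μC, V=6.50V), C2(4μF, Q=2μC, V=0.50V), C3(2μF, Q=7μC, V=3.50V), C4(3μF, Q=4μC, V=1.33V)
Op 1: CLOSE 1-4: Q_total=17.00, C_total=5.00, V=3.40; Q1=6.80, Q4=10.20; dissipated=16.017

Answer: 3.40 V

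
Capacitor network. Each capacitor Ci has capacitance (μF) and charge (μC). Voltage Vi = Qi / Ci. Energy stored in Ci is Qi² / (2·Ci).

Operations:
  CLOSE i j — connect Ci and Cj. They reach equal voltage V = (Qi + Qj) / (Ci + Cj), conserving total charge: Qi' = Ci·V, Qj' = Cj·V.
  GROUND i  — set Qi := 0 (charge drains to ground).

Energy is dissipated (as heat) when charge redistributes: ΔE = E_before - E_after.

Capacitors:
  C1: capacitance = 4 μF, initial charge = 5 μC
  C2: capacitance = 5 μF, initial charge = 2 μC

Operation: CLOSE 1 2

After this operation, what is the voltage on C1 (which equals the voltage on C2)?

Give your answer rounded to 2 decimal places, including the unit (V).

Answer: 0.78 V

Derivation:
Initial: C1(4μF, Q=5μC, V=1.25V), C2(5μF, Q=2μC, V=0.40V)
Op 1: CLOSE 1-2: Q_total=7.00, C_total=9.00, V=0.78; Q1=3.11, Q2=3.89; dissipated=0.803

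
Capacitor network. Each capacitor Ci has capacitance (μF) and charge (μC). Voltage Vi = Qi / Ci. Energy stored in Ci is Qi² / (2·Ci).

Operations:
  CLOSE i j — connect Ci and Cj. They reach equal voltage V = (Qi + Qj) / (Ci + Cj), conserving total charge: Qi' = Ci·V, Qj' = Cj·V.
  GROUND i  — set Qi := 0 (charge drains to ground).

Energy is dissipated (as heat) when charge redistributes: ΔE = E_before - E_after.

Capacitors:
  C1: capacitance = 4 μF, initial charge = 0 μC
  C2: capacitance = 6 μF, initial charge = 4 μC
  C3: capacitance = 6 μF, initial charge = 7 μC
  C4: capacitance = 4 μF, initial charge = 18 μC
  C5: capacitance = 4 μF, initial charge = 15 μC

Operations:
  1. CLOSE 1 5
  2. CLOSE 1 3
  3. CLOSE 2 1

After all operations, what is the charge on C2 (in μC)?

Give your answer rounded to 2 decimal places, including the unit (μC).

Answer: 5.88 μC

Derivation:
Initial: C1(4μF, Q=0μC, V=0.00V), C2(6μF, Q=4μC, V=0.67V), C3(6μF, Q=7μC, V=1.17V), C4(4μF, Q=18μC, V=4.50V), C5(4μF, Q=15μC, V=3.75V)
Op 1: CLOSE 1-5: Q_total=15.00, C_total=8.00, V=1.88; Q1=7.50, Q5=7.50; dissipated=14.062
Op 2: CLOSE 1-3: Q_total=14.50, C_total=10.00, V=1.45; Q1=5.80, Q3=8.70; dissipated=0.602
Op 3: CLOSE 2-1: Q_total=9.80, C_total=10.00, V=0.98; Q2=5.88, Q1=3.92; dissipated=0.736
Final charges: Q1=3.92, Q2=5.88, Q3=8.70, Q4=18.00, Q5=7.50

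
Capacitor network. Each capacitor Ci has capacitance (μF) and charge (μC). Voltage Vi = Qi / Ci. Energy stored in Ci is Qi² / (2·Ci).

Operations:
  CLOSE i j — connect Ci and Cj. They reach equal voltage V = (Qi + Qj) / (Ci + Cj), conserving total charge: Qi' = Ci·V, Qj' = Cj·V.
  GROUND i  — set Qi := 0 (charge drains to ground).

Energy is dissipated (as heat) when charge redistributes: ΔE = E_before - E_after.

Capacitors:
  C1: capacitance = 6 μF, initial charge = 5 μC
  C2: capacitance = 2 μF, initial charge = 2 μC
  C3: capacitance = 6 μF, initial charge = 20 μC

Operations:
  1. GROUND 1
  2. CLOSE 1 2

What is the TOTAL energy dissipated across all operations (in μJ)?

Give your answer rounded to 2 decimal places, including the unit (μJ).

Answer: 2.83 μJ

Derivation:
Initial: C1(6μF, Q=5μC, V=0.83V), C2(2μF, Q=2μC, V=1.00V), C3(6μF, Q=20μC, V=3.33V)
Op 1: GROUND 1: Q1=0; energy lost=2.083
Op 2: CLOSE 1-2: Q_total=2.00, C_total=8.00, V=0.25; Q1=1.50, Q2=0.50; dissipated=0.750
Total dissipated: 2.833 μJ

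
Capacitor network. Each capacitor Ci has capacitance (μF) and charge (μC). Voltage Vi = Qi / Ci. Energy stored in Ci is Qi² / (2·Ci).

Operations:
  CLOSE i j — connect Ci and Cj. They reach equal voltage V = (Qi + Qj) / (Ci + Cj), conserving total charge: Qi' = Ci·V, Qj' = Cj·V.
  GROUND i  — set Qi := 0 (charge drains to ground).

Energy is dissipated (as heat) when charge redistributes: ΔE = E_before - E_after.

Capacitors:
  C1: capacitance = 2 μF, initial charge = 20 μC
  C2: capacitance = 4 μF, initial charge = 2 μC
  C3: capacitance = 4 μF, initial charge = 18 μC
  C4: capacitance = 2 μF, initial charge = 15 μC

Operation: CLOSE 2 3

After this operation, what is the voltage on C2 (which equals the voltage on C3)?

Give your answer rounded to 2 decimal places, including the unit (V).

Answer: 2.50 V

Derivation:
Initial: C1(2μF, Q=20μC, V=10.00V), C2(4μF, Q=2μC, V=0.50V), C3(4μF, Q=18μC, V=4.50V), C4(2μF, Q=15μC, V=7.50V)
Op 1: CLOSE 2-3: Q_total=20.00, C_total=8.00, V=2.50; Q2=10.00, Q3=10.00; dissipated=16.000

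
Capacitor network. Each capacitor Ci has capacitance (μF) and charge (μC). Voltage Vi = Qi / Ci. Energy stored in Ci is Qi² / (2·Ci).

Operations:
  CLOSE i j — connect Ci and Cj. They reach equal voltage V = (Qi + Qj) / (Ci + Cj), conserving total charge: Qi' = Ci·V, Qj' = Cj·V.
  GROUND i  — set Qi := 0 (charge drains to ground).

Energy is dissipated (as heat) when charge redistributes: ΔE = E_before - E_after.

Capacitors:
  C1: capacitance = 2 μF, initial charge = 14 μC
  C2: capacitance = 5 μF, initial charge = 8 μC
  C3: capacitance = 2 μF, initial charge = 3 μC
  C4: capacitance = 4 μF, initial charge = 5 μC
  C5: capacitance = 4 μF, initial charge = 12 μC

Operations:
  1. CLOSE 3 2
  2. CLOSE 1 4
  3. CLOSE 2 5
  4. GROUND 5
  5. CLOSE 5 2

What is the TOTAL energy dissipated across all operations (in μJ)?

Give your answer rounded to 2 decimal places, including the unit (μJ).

Initial: C1(2μF, Q=14μC, V=7.00V), C2(5μF, Q=8μC, V=1.60V), C3(2μF, Q=3μC, V=1.50V), C4(4μF, Q=5μC, V=1.25V), C5(4μF, Q=12μC, V=3.00V)
Op 1: CLOSE 3-2: Q_total=11.00, C_total=7.00, V=1.57; Q3=3.14, Q2=7.86; dissipated=0.007
Op 2: CLOSE 1-4: Q_total=19.00, C_total=6.00, V=3.17; Q1=6.33, Q4=12.67; dissipated=22.042
Op 3: CLOSE 2-5: Q_total=19.86, C_total=9.00, V=2.21; Q2=11.03, Q5=8.83; dissipated=2.268
Op 4: GROUND 5: Q5=0; energy lost=9.736
Op 5: CLOSE 5-2: Q_total=11.03, C_total=9.00, V=1.23; Q5=4.90, Q2=6.13; dissipated=5.409
Total dissipated: 39.461 μJ

Answer: 39.46 μJ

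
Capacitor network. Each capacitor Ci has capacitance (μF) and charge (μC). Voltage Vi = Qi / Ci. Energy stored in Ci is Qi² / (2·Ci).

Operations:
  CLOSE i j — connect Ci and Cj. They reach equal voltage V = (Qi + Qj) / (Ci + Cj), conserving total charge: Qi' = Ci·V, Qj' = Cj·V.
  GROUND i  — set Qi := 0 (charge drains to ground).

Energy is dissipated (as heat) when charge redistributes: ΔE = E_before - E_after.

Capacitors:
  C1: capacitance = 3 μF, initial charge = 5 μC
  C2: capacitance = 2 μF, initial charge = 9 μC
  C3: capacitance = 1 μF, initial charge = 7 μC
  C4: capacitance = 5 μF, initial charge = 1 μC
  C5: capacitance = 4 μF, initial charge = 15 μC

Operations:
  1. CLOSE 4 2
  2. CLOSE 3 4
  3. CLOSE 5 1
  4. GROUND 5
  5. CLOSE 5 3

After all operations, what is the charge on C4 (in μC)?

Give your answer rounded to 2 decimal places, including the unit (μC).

Answer: 11.79 μC

Derivation:
Initial: C1(3μF, Q=5μC, V=1.67V), C2(2μF, Q=9μC, V=4.50V), C3(1μF, Q=7μC, V=7.00V), C4(5μF, Q=1μC, V=0.20V), C5(4μF, Q=15μC, V=3.75V)
Op 1: CLOSE 4-2: Q_total=10.00, C_total=7.00, V=1.43; Q4=7.14, Q2=2.86; dissipated=13.207
Op 2: CLOSE 3-4: Q_total=14.14, C_total=6.00, V=2.36; Q3=2.36, Q4=11.79; dissipated=12.934
Op 3: CLOSE 5-1: Q_total=20.00, C_total=7.00, V=2.86; Q5=11.43, Q1=8.57; dissipated=3.720
Op 4: GROUND 5: Q5=0; energy lost=16.327
Op 5: CLOSE 5-3: Q_total=2.36, C_total=5.00, V=0.47; Q5=1.89, Q3=0.47; dissipated=2.222
Final charges: Q1=8.57, Q2=2.86, Q3=0.47, Q4=11.79, Q5=1.89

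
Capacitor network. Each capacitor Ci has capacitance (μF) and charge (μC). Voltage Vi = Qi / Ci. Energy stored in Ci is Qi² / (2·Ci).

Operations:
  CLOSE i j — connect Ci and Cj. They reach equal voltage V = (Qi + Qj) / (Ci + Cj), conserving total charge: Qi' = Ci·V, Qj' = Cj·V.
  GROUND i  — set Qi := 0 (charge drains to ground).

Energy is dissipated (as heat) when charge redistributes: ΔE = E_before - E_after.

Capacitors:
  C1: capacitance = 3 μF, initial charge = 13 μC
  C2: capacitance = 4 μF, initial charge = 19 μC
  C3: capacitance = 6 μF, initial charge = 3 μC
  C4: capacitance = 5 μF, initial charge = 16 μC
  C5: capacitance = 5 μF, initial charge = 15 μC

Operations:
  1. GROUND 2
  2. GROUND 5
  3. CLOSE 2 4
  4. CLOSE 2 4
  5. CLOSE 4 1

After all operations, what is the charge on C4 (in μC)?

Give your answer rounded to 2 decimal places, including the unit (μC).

Answer: 13.68 μC

Derivation:
Initial: C1(3μF, Q=13μC, V=4.33V), C2(4μF, Q=19μC, V=4.75V), C3(6μF, Q=3μC, V=0.50V), C4(5μF, Q=16μC, V=3.20V), C5(5μF, Q=15μC, V=3.00V)
Op 1: GROUND 2: Q2=0; energy lost=45.125
Op 2: GROUND 5: Q5=0; energy lost=22.500
Op 3: CLOSE 2-4: Q_total=16.00, C_total=9.00, V=1.78; Q2=7.11, Q4=8.89; dissipated=11.378
Op 4: CLOSE 2-4: Q_total=16.00, C_total=9.00, V=1.78; Q2=7.11, Q4=8.89; dissipated=0.000
Op 5: CLOSE 4-1: Q_total=21.89, C_total=8.00, V=2.74; Q4=13.68, Q1=8.21; dissipated=6.123
Final charges: Q1=8.21, Q2=7.11, Q3=3.00, Q4=13.68, Q5=0.00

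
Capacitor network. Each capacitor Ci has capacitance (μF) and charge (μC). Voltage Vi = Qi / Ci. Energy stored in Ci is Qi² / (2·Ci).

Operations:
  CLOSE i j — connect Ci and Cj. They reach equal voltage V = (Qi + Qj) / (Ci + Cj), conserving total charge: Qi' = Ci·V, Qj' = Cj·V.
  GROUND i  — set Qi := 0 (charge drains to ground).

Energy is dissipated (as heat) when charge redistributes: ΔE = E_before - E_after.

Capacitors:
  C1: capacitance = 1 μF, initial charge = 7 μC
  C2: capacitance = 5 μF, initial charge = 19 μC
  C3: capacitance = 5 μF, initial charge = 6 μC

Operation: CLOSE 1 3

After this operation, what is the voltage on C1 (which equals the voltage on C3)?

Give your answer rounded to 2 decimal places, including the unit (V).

Initial: C1(1μF, Q=7μC, V=7.00V), C2(5μF, Q=19μC, V=3.80V), C3(5μF, Q=6μC, V=1.20V)
Op 1: CLOSE 1-3: Q_total=13.00, C_total=6.00, V=2.17; Q1=2.17, Q3=10.83; dissipated=14.017

Answer: 2.17 V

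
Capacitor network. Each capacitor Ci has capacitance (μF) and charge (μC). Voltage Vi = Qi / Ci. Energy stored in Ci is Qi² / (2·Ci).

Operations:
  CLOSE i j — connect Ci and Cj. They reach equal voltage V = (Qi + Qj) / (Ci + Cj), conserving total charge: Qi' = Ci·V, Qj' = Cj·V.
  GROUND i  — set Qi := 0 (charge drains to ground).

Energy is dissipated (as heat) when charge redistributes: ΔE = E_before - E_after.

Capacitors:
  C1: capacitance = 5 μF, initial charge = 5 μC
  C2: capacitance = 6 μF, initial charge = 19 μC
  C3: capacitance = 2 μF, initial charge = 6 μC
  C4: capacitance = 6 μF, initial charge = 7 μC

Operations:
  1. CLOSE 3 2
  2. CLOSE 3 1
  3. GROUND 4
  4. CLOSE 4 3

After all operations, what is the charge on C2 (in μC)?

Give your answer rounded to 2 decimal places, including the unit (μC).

Answer: 18.75 μC

Derivation:
Initial: C1(5μF, Q=5μC, V=1.00V), C2(6μF, Q=19μC, V=3.17V), C3(2μF, Q=6μC, V=3.00V), C4(6μF, Q=7μC, V=1.17V)
Op 1: CLOSE 3-2: Q_total=25.00, C_total=8.00, V=3.12; Q3=6.25, Q2=18.75; dissipated=0.021
Op 2: CLOSE 3-1: Q_total=11.25, C_total=7.00, V=1.61; Q3=3.21, Q1=8.04; dissipated=3.225
Op 3: GROUND 4: Q4=0; energy lost=4.083
Op 4: CLOSE 4-3: Q_total=3.21, C_total=8.00, V=0.40; Q4=2.41, Q3=0.80; dissipated=1.937
Final charges: Q1=8.04, Q2=18.75, Q3=0.80, Q4=2.41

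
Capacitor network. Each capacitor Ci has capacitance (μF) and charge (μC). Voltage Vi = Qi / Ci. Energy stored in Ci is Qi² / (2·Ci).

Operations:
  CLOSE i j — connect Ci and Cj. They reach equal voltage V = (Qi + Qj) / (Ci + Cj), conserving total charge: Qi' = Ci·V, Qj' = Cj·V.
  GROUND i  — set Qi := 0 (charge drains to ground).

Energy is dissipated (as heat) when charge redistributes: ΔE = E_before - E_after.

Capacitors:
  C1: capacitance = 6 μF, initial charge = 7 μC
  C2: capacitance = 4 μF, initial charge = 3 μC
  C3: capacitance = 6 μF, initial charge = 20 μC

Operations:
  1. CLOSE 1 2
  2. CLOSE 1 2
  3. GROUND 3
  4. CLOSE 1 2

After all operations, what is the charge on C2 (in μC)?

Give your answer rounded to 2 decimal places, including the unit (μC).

Answer: 4.00 μC

Derivation:
Initial: C1(6μF, Q=7μC, V=1.17V), C2(4μF, Q=3μC, V=0.75V), C3(6μF, Q=20μC, V=3.33V)
Op 1: CLOSE 1-2: Q_total=10.00, C_total=10.00, V=1.00; Q1=6.00, Q2=4.00; dissipated=0.208
Op 2: CLOSE 1-2: Q_total=10.00, C_total=10.00, V=1.00; Q1=6.00, Q2=4.00; dissipated=0.000
Op 3: GROUND 3: Q3=0; energy lost=33.333
Op 4: CLOSE 1-2: Q_total=10.00, C_total=10.00, V=1.00; Q1=6.00, Q2=4.00; dissipated=0.000
Final charges: Q1=6.00, Q2=4.00, Q3=0.00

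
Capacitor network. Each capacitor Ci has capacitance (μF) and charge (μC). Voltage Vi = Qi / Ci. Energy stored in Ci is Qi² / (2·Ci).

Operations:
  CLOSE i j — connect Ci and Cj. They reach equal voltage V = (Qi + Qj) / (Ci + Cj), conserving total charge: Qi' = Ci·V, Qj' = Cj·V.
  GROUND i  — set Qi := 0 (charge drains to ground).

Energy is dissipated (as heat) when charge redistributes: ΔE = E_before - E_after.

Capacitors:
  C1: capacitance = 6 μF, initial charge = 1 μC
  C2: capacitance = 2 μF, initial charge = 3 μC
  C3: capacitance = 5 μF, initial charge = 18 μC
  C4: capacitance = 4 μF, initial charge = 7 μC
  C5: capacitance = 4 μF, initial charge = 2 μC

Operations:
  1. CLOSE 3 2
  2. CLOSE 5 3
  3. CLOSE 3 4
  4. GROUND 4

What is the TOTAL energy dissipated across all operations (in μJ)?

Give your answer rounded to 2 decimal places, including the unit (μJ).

Initial: C1(6μF, Q=1μC, V=0.17V), C2(2μF, Q=3μC, V=1.50V), C3(5μF, Q=18μC, V=3.60V), C4(4μF, Q=7μC, V=1.75V), C5(4μF, Q=2μC, V=0.50V)
Op 1: CLOSE 3-2: Q_total=21.00, C_total=7.00, V=3.00; Q3=15.00, Q2=6.00; dissipated=3.150
Op 2: CLOSE 5-3: Q_total=17.00, C_total=9.00, V=1.89; Q5=7.56, Q3=9.44; dissipated=6.944
Op 3: CLOSE 3-4: Q_total=16.44, C_total=9.00, V=1.83; Q3=9.14, Q4=7.31; dissipated=0.021
Op 4: GROUND 4: Q4=0; energy lost=6.677
Total dissipated: 16.793 μJ

Answer: 16.79 μJ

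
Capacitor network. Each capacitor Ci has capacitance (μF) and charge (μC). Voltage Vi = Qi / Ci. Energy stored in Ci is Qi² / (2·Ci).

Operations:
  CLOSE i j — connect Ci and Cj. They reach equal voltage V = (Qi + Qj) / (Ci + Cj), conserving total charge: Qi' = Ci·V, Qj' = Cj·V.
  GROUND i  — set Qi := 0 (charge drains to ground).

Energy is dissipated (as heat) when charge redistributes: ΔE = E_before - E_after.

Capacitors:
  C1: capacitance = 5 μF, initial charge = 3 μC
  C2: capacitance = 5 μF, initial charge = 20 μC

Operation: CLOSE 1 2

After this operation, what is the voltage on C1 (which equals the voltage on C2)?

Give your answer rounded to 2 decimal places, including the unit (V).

Initial: C1(5μF, Q=3μC, V=0.60V), C2(5μF, Q=20μC, V=4.00V)
Op 1: CLOSE 1-2: Q_total=23.00, C_total=10.00, V=2.30; Q1=11.50, Q2=11.50; dissipated=14.450

Answer: 2.30 V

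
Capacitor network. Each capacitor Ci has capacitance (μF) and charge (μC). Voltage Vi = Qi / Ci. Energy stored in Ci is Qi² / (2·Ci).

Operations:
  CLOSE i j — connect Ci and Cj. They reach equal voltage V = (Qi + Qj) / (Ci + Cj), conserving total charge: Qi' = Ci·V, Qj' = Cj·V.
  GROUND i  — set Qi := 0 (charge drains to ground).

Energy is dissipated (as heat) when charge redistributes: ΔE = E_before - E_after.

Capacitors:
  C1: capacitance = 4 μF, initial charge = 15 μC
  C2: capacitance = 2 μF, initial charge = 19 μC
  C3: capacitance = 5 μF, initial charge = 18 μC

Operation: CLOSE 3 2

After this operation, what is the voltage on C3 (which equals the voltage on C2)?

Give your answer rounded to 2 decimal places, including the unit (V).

Initial: C1(4μF, Q=15μC, V=3.75V), C2(2μF, Q=19μC, V=9.50V), C3(5μF, Q=18μC, V=3.60V)
Op 1: CLOSE 3-2: Q_total=37.00, C_total=7.00, V=5.29; Q3=26.43, Q2=10.57; dissipated=24.864

Answer: 5.29 V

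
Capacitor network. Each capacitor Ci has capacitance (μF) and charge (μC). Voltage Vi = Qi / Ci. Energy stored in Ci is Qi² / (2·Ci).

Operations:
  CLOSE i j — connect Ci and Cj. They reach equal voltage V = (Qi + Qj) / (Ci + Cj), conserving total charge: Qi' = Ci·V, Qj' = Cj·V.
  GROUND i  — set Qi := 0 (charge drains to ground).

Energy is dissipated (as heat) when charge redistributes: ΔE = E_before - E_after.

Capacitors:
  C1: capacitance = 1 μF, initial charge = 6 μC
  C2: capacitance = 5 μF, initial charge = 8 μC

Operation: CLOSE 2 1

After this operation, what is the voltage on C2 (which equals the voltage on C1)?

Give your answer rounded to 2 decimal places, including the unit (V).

Initial: C1(1μF, Q=6μC, V=6.00V), C2(5μF, Q=8μC, V=1.60V)
Op 1: CLOSE 2-1: Q_total=14.00, C_total=6.00, V=2.33; Q2=11.67, Q1=2.33; dissipated=8.067

Answer: 2.33 V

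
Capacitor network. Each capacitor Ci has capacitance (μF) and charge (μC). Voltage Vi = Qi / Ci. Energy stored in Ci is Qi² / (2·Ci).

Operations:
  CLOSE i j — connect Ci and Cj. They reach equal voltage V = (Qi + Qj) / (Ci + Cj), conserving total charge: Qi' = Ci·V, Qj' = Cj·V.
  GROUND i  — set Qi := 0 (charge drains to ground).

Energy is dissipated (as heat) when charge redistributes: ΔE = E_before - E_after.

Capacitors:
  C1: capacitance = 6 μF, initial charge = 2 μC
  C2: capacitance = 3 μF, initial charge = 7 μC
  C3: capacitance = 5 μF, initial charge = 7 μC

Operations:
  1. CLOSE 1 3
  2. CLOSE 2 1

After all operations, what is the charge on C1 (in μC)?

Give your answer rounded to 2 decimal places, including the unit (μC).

Initial: C1(6μF, Q=2μC, V=0.33V), C2(3μF, Q=7μC, V=2.33V), C3(5μF, Q=7μC, V=1.40V)
Op 1: CLOSE 1-3: Q_total=9.00, C_total=11.00, V=0.82; Q1=4.91, Q3=4.09; dissipated=1.552
Op 2: CLOSE 2-1: Q_total=11.91, C_total=9.00, V=1.32; Q2=3.97, Q1=7.94; dissipated=2.296
Final charges: Q1=7.94, Q2=3.97, Q3=4.09

Answer: 7.94 μC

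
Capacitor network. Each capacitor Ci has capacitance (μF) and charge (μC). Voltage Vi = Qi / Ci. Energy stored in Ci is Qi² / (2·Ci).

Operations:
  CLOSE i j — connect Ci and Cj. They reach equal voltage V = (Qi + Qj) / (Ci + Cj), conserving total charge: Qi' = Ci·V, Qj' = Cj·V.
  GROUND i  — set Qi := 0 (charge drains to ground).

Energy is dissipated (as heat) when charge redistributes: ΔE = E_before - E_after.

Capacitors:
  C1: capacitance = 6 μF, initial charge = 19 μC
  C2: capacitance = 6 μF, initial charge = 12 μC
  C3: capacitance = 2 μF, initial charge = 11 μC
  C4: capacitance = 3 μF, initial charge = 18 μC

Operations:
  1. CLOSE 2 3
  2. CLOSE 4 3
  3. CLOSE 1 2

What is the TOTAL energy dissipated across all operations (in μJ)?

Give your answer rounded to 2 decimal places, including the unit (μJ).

Initial: C1(6μF, Q=19μC, V=3.17V), C2(6μF, Q=12μC, V=2.00V), C3(2μF, Q=11μC, V=5.50V), C4(3μF, Q=18μC, V=6.00V)
Op 1: CLOSE 2-3: Q_total=23.00, C_total=8.00, V=2.88; Q2=17.25, Q3=5.75; dissipated=9.188
Op 2: CLOSE 4-3: Q_total=23.75, C_total=5.00, V=4.75; Q4=14.25, Q3=9.50; dissipated=5.859
Op 3: CLOSE 1-2: Q_total=36.25, C_total=12.00, V=3.02; Q1=18.12, Q2=18.12; dissipated=0.128
Total dissipated: 15.174 μJ

Answer: 15.17 μJ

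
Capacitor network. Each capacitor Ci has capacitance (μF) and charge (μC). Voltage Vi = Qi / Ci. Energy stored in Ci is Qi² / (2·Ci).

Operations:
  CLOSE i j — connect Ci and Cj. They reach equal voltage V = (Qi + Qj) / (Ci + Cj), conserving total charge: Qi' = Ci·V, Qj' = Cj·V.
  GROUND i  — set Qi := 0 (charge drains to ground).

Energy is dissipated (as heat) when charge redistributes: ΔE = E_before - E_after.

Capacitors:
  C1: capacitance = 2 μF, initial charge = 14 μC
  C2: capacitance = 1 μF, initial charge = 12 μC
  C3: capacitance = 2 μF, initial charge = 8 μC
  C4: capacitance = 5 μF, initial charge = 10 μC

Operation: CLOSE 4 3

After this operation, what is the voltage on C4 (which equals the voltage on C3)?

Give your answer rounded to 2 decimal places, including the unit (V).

Initial: C1(2μF, Q=14μC, V=7.00V), C2(1μF, Q=12μC, V=12.00V), C3(2μF, Q=8μC, V=4.00V), C4(5μF, Q=10μC, V=2.00V)
Op 1: CLOSE 4-3: Q_total=18.00, C_total=7.00, V=2.57; Q4=12.86, Q3=5.14; dissipated=2.857

Answer: 2.57 V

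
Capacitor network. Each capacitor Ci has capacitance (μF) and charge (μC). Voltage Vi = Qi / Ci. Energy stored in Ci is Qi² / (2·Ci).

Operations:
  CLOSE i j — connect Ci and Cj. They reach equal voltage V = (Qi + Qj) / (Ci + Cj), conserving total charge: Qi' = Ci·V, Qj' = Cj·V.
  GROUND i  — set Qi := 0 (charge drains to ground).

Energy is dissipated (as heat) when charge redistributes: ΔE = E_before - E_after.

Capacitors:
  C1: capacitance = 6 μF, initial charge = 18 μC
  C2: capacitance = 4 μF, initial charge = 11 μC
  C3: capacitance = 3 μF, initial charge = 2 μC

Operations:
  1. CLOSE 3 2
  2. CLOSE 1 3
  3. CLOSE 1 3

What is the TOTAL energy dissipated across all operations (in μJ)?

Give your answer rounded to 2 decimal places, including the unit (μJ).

Initial: C1(6μF, Q=18μC, V=3.00V), C2(4μF, Q=11μC, V=2.75V), C3(3μF, Q=2μC, V=0.67V)
Op 1: CLOSE 3-2: Q_total=13.00, C_total=7.00, V=1.86; Q3=5.57, Q2=7.43; dissipated=3.720
Op 2: CLOSE 1-3: Q_total=23.57, C_total=9.00, V=2.62; Q1=15.71, Q3=7.86; dissipated=1.306
Op 3: CLOSE 1-3: Q_total=23.57, C_total=9.00, V=2.62; Q1=15.71, Q3=7.86; dissipated=0.000
Total dissipated: 5.026 μJ

Answer: 5.03 μJ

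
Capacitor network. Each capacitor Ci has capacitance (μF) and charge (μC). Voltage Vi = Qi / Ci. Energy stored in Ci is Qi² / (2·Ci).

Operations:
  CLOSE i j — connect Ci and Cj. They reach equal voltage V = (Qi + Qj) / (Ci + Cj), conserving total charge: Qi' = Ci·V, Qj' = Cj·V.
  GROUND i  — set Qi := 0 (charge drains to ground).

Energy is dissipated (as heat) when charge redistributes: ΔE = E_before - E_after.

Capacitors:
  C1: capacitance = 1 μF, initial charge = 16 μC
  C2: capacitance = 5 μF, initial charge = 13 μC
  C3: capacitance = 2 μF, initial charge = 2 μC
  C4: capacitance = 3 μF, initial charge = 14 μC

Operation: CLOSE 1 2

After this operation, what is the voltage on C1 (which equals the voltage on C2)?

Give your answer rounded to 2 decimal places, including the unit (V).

Initial: C1(1μF, Q=16μC, V=16.00V), C2(5μF, Q=13μC, V=2.60V), C3(2μF, Q=2μC, V=1.00V), C4(3μF, Q=14μC, V=4.67V)
Op 1: CLOSE 1-2: Q_total=29.00, C_total=6.00, V=4.83; Q1=4.83, Q2=24.17; dissipated=74.817

Answer: 4.83 V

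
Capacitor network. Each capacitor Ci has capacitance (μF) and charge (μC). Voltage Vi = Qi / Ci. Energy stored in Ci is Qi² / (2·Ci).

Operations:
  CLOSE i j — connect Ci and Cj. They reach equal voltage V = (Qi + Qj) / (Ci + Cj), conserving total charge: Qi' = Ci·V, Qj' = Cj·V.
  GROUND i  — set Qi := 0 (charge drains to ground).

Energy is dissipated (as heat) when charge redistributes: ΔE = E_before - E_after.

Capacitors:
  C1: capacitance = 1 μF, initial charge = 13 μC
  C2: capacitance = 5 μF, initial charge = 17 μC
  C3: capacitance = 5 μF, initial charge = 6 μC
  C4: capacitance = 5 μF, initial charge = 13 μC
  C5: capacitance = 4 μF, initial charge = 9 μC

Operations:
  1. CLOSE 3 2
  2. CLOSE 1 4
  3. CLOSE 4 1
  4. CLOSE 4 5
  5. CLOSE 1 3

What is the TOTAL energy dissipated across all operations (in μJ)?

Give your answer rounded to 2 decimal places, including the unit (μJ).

Answer: 57.66 μJ

Derivation:
Initial: C1(1μF, Q=13μC, V=13.00V), C2(5μF, Q=17μC, V=3.40V), C3(5μF, Q=6μC, V=1.20V), C4(5μF, Q=13μC, V=2.60V), C5(4μF, Q=9μC, V=2.25V)
Op 1: CLOSE 3-2: Q_total=23.00, C_total=10.00, V=2.30; Q3=11.50, Q2=11.50; dissipated=6.050
Op 2: CLOSE 1-4: Q_total=26.00, C_total=6.00, V=4.33; Q1=4.33, Q4=21.67; dissipated=45.067
Op 3: CLOSE 4-1: Q_total=26.00, C_total=6.00, V=4.33; Q4=21.67, Q1=4.33; dissipated=0.000
Op 4: CLOSE 4-5: Q_total=30.67, C_total=9.00, V=3.41; Q4=17.04, Q5=13.63; dissipated=4.823
Op 5: CLOSE 1-3: Q_total=15.83, C_total=6.00, V=2.64; Q1=2.64, Q3=13.19; dissipated=1.723
Total dissipated: 57.662 μJ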